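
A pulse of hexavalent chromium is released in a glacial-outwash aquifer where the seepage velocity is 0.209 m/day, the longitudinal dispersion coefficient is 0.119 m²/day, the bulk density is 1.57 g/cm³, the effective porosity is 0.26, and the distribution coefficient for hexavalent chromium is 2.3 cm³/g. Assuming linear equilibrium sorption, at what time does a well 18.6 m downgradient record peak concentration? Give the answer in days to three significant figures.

Retardation factor R = 1 + ρ_b·K_d/n = 1 + 1.57 × 2.3/0.26 = 14.89.
Sorption retards both mechanisms: v_R = v/R = 0.01404 m/day, D_R = D/R = 0.007992 m²/day.
Peak time from v_R²t² + 2D_R t − x² = 0: t = (√(D_R² + v_R²x²) − D_R)/v_R².
√(D_R² + v_R²x²) = √(0.007992² + 0.01404² × 18.6²) = 0.2613; v_R² = 0.0001971.
t = (0.2613 − 0.007992)/0.0001971 = 1290 days.

1290 days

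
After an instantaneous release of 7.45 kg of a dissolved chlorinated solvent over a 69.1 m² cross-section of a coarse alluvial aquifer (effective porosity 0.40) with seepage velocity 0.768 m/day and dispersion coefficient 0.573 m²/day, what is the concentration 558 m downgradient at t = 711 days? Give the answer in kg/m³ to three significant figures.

For an instantaneous plane source, C(x,t) = M/(n_e·A·√(4πDt)) · exp(−(x−vt)²/(4Dt)), with n_e·A the pore (flow) area.
Plume center vt = 0.768 × 711 = 546.048 m, so the well at 558 m is 11.952 m downgradient of the peak.
√(4πDt) = 71.55 m, giving peak height M/(n_e·A·√(4πDt)) = 7.45/(0.40 × 69.1 × 71.55) = 0.003767 kg/m³.
(x−vt)²/(4Dt) = (11.952)²/(4 × 0.573 × 711) = 0.08766; exp(−0.08766) = 0.9161.
C = 0.003767 × 0.9161 = 0.00345 kg/m³.

0.00345 kg/m³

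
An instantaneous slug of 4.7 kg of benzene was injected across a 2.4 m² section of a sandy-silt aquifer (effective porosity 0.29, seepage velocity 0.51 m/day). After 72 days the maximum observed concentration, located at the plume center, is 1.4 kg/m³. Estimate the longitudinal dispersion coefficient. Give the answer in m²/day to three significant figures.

At the plume center C_max = M/(n_e·A·√(4πDt)), so D = M²/(4πt·(n_e·A·C_max)²).
n_e·A·C_max = 0.29 × 2.4 × 1.4 = 0.9744 kg/m.
D = 4.7²/(4π × 72 × 0.9744²) = 0.0257 m²/day.

0.0257 m²/day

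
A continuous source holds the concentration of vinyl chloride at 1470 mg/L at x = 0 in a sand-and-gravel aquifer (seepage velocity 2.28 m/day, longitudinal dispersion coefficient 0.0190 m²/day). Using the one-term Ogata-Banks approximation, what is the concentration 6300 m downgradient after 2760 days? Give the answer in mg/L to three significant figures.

354 mg/L

For a continuous step input, C/C₀ ≈ ½·erfc((x−vt)/(2√(Dt))).
vt = 2.28 × 2760 = 6292.8 m and 2√(Dt) = 2√(0.0190 × 2760) = 14.48 m.
Argument (x−vt)/(2√(Dt)) = (6300 − 6292.8)/14.48 = 0.4972; ½·erfc(0.4972) = 0.2410.
C = 1470 × 0.2410 = 354 mg/L.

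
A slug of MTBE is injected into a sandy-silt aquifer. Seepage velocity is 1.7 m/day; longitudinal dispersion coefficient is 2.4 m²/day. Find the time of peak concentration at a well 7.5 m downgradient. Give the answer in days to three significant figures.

For the 1D instantaneous-source solution, setting ∂C/∂t = 0 at fixed x gives v²t² + 2Dt − x² = 0, so t = (√(D² + v²x²) − D)/v².
√(D² + v²x²) = √(2.4² + 1.7² × 7.5²) = 12.97; v² = 2.89.
t = (12.97 − 2.4)/2.89 = 3.66 days (vs. the pure-advection estimate x/v = 4.41 d).

3.66 days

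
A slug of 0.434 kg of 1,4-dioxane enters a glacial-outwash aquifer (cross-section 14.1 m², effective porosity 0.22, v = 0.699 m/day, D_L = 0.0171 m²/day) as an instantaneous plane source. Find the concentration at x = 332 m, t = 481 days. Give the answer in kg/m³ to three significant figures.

0.00801 kg/m³

For an instantaneous plane source, C(x,t) = M/(n_e·A·√(4πDt)) · exp(−(x−vt)²/(4Dt)), with n_e·A the pore (flow) area.
Plume center vt = 0.699 × 481 = 336.219 m, so the well at 332 m is 4.219 m upgradient of the peak.
√(4πDt) = 10.17 m, giving peak height M/(n_e·A·√(4πDt)) = 0.434/(0.22 × 14.1 × 10.17) = 0.01376 kg/m³.
(x−vt)²/(4Dt) = (-4.219)²/(4 × 0.0171 × 481) = 0.5410; exp(−0.5410) = 0.5822.
C = 0.01376 × 0.5822 = 0.00801 kg/m³.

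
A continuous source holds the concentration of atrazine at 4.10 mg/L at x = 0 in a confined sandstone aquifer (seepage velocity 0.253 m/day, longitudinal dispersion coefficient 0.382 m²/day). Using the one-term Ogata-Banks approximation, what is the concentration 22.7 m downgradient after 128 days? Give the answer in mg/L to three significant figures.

3.43 mg/L

For a continuous step input, C/C₀ ≈ ½·erfc((x−vt)/(2√(Dt))).
vt = 0.253 × 128 = 32.384 m and 2√(Dt) = 2√(0.382 × 128) = 13.99 m.
Argument (x−vt)/(2√(Dt)) = (22.7 − 32.384)/13.99 = -0.6922; ½·erfc(-0.6922) = 0.8362.
C = 4.10 × 0.8362 = 3.43 mg/L.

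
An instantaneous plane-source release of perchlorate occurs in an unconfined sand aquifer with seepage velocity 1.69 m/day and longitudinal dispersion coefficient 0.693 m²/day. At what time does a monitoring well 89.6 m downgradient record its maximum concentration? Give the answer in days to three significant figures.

52.8 days

For the 1D instantaneous-source solution, setting ∂C/∂t = 0 at fixed x gives v²t² + 2Dt − x² = 0, so t = (√(D² + v²x²) − D)/v².
√(D² + v²x²) = √(0.693² + 1.69² × 89.6²) = 151.4; v² = 2.8561.
t = (151.4 − 0.693)/2.8561 = 52.8 days (vs. the pure-advection estimate x/v = 53.0 d).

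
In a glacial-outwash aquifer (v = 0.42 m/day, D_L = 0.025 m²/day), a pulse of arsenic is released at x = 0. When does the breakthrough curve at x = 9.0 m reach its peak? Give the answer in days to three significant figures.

For the 1D instantaneous-source solution, setting ∂C/∂t = 0 at fixed x gives v²t² + 2Dt − x² = 0, so t = (√(D² + v²x²) − D)/v².
√(D² + v²x²) = √(0.025² + 0.42² × 9.0²) = 3.780; v² = 0.1764.
t = (3.780 − 0.025)/0.1764 = 21.3 days (vs. the pure-advection estimate x/v = 21.4 d).

21.3 days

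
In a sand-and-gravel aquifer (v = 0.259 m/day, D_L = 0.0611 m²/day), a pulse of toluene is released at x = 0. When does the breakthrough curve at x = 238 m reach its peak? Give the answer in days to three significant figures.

For the 1D instantaneous-source solution, setting ∂C/∂t = 0 at fixed x gives v²t² + 2Dt − x² = 0, so t = (√(D² + v²x²) − D)/v².
√(D² + v²x²) = √(0.0611² + 0.259² × 238²) = 61.64; v² = 0.067081.
t = (61.64 − 0.0611)/0.067081 = 918 days (vs. the pure-advection estimate x/v = 919 d).

918 days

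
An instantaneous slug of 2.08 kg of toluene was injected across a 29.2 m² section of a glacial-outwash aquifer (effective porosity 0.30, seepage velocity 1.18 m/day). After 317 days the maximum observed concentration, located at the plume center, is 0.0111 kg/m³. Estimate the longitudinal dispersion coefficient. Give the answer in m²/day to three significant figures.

At the plume center C_max = M/(n_e·A·√(4πDt)), so D = M²/(4πt·(n_e·A·C_max)²).
n_e·A·C_max = 0.30 × 29.2 × 0.0111 = 0.09724 kg/m.
D = 2.08²/(4π × 317 × 0.09724²) = 0.115 m²/day.

0.115 m²/day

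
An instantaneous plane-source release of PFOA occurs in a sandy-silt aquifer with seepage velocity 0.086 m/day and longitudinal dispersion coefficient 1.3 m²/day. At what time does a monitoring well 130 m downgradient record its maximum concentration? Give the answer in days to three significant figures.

1350 days

For the 1D instantaneous-source solution, setting ∂C/∂t = 0 at fixed x gives v²t² + 2Dt − x² = 0, so t = (√(D² + v²x²) − D)/v².
√(D² + v²x²) = √(1.3² + 0.086² × 130²) = 11.26; v² = 0.007396.
t = (11.26 − 1.3)/0.007396 = 1350 days (vs. the pure-advection estimate x/v = 1510 d).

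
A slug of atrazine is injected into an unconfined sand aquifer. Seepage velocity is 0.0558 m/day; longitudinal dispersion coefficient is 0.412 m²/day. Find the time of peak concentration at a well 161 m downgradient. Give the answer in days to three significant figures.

For the 1D instantaneous-source solution, setting ∂C/∂t = 0 at fixed x gives v²t² + 2Dt − x² = 0, so t = (√(D² + v²x²) − D)/v².
√(D² + v²x²) = √(0.412² + 0.0558² × 161²) = 8.993; v² = 0.00311364.
t = (8.993 − 0.412)/0.00311364 = 2760 days (vs. the pure-advection estimate x/v = 2890 d).

2760 days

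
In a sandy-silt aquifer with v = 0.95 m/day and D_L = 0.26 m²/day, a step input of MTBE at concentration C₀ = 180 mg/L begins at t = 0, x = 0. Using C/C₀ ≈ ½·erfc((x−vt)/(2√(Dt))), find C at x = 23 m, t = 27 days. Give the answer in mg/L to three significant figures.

For a continuous step input, C/C₀ ≈ ½·erfc((x−vt)/(2√(Dt))).
vt = 0.95 × 27 = 25.65 m and 2√(Dt) = 2√(0.26 × 27) = 5.299 m.
Argument (x−vt)/(2√(Dt)) = (23 − 25.65)/5.299 = -0.5001; ½·erfc(-0.5001) = 0.7603.
C = 180 × 0.7603 = 137 mg/L.

137 mg/L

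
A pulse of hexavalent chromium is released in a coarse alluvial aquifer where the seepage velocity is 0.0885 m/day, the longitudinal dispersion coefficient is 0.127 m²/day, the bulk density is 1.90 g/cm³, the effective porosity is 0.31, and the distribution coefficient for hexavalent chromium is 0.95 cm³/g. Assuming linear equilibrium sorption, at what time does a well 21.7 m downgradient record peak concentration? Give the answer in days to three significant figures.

Retardation factor R = 1 + ρ_b·K_d/n = 1 + 1.90 × 0.95/0.31 = 6.823.
Sorption retards both mechanisms: v_R = v/R = 0.01297 m/day, D_R = D/R = 0.01861 m²/day.
Peak time from v_R²t² + 2D_R t − x² = 0: t = (√(D_R² + v_R²x²) − D_R)/v_R².
√(D_R² + v_R²x²) = √(0.01861² + 0.01297² × 21.7²) = 0.2821; v_R² = 0.0001682.
t = (0.2821 − 0.01861)/0.0001682 = 1570 days.

1570 days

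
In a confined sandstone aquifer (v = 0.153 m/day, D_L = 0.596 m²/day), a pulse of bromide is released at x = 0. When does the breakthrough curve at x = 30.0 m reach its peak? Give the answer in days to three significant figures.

172 days

For the 1D instantaneous-source solution, setting ∂C/∂t = 0 at fixed x gives v²t² + 2Dt − x² = 0, so t = (√(D² + v²x²) − D)/v².
√(D² + v²x²) = √(0.596² + 0.153² × 30.0²) = 4.629; v² = 0.023409.
t = (4.629 − 0.596)/0.023409 = 172 days (vs. the pure-advection estimate x/v = 196 d).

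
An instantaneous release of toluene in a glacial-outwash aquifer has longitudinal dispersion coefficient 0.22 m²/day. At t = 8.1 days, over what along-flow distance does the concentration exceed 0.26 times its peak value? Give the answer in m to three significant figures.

The plume is Gaussian with σ = √(2Dt) = √(2 × 0.22 × 8.1) = 1.888 m.
C/C_peak = exp(−Δx²/(2σ²)) = 0.26 ⇒ Δx = σ·√(−2 ln 0.26) = 1.888 × 1.641 = 3.098 m.
Width = 2Δx = 6.20 m.

6.20 m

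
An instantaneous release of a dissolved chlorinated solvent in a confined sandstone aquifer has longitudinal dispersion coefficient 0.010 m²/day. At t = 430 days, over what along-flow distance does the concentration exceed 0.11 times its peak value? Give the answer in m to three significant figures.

12.3 m

The plume is Gaussian with σ = √(2Dt) = √(2 × 0.010 × 430) = 2.933 m.
C/C_peak = exp(−Δx²/(2σ²)) = 0.11 ⇒ Δx = σ·√(−2 ln 0.11) = 2.933 × 2.101 = 6.162 m.
Width = 2Δx = 12.3 m.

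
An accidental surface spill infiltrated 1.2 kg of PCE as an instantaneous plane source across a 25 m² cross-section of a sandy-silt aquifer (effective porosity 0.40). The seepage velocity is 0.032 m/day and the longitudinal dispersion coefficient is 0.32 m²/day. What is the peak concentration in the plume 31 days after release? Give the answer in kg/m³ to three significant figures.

0.0107 kg/m³

The peak of an instantaneous 1D plume sits at x = vt; there the Gaussian factor is 1 and C_max = M/(n_e·A·√(4πDt)), where n_e·A is the pore area the mass is dissolved in.
√(4πDt) = √(4π × 0.32 × 31) = 11.17 m, so C_max = 1.2/(0.40 × 25 × 11.17) = 0.0107 kg/m³.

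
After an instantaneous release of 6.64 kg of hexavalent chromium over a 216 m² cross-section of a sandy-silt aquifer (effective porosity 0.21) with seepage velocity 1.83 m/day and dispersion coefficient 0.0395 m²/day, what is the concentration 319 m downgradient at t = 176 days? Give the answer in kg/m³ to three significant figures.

For an instantaneous plane source, C(x,t) = M/(n_e·A·√(4πDt)) · exp(−(x−vt)²/(4Dt)), with n_e·A the pore (flow) area.
Plume center vt = 1.83 × 176 = 322.08 m, so the well at 319 m is 3.08 m upgradient of the peak.
√(4πDt) = 9.347 m, giving peak height M/(n_e·A·√(4πDt)) = 6.64/(0.21 × 216 × 9.347) = 0.01566 kg/m³.
(x−vt)²/(4Dt) = (-3.08)²/(4 × 0.0395 × 176) = 0.3411; exp(−0.3411) = 0.7110.
C = 0.01566 × 0.7110 = 0.0111 kg/m³.

0.0111 kg/m³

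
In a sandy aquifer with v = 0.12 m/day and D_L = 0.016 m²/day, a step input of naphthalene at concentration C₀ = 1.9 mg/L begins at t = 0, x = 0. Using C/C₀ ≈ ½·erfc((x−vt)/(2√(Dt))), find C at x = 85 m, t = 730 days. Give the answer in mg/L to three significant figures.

1.34 mg/L

For a continuous step input, C/C₀ ≈ ½·erfc((x−vt)/(2√(Dt))).
vt = 0.12 × 730 = 87.6 m and 2√(Dt) = 2√(0.016 × 730) = 6.835 m.
Argument (x−vt)/(2√(Dt)) = (85 − 87.6)/6.835 = -0.3804; ½·erfc(-0.3804) = 0.7047.
C = 1.9 × 0.7047 = 1.34 mg/L.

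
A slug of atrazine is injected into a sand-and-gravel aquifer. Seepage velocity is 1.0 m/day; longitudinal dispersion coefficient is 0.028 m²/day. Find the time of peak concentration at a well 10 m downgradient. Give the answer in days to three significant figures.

For the 1D instantaneous-source solution, setting ∂C/∂t = 0 at fixed x gives v²t² + 2Dt − x² = 0, so t = (√(D² + v²x²) − D)/v².
√(D² + v²x²) = √(0.028² + 1.0² × 10²) = 10.00; v² = 1.
t = (10.00 − 0.028)/1 = 9.97 days (vs. the pure-advection estimate x/v = 10.0 d).

9.97 days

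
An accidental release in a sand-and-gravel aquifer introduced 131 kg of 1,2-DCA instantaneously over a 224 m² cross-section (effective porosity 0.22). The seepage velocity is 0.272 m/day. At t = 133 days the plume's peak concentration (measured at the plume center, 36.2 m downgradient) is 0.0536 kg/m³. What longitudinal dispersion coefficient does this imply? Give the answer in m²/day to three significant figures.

1.47 m²/day

At the plume center C_max = M/(n_e·A·√(4πDt)), so D = M²/(4πt·(n_e·A·C_max)²).
n_e·A·C_max = 0.22 × 224 × 0.0536 = 2.641 kg/m.
D = 131²/(4π × 133 × 2.641²) = 1.47 m²/day.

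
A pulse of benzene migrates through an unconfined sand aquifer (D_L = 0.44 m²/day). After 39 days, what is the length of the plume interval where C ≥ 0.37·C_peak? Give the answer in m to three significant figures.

The plume is Gaussian with σ = √(2Dt) = √(2 × 0.44 × 39) = 5.858 m.
C/C_peak = exp(−Δx²/(2σ²)) = 0.37 ⇒ Δx = σ·√(−2 ln 0.37) = 5.858 × 1.410 = 8.260 m.
Width = 2Δx = 16.5 m.

16.5 m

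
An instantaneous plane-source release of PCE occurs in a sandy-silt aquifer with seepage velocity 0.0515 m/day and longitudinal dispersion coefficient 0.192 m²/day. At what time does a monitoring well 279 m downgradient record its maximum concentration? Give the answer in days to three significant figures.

For the 1D instantaneous-source solution, setting ∂C/∂t = 0 at fixed x gives v²t² + 2Dt − x² = 0, so t = (√(D² + v²x²) − D)/v².
√(D² + v²x²) = √(0.192² + 0.0515² × 279²) = 14.37; v² = 0.00265225.
t = (14.37 − 0.192)/0.00265225 = 5350 days (vs. the pure-advection estimate x/v = 5420 d).

5350 days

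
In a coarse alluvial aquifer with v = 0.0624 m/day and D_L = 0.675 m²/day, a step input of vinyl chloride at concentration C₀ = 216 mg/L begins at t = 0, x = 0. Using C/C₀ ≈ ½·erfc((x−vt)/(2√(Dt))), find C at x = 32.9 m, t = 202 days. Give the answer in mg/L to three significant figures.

23.7 mg/L

For a continuous step input, C/C₀ ≈ ½·erfc((x−vt)/(2√(Dt))).
vt = 0.0624 × 202 = 12.6048 m and 2√(Dt) = 2√(0.675 × 202) = 23.35 m.
Argument (x−vt)/(2√(Dt)) = (32.9 − 12.6048)/23.35 = 0.8692; ½·erfc(0.8692) = 0.1095.
C = 216 × 0.1095 = 23.7 mg/L.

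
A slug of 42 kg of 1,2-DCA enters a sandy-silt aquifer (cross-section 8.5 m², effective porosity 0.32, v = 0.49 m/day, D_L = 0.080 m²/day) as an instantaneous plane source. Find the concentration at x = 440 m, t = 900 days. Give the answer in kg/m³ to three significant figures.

0.512 kg/m³

For an instantaneous plane source, C(x,t) = M/(n_e·A·√(4πDt)) · exp(−(x−vt)²/(4Dt)), with n_e·A the pore (flow) area.
Plume center vt = 0.49 × 900 = 441 m, so the well at 440 m is 1 m upgradient of the peak.
√(4πDt) = 30.08 m, giving peak height M/(n_e·A·√(4πDt)) = 42/(0.32 × 8.5 × 30.08) = 0.5133 kg/m³.
(x−vt)²/(4Dt) = (-1)²/(4 × 0.080 × 900) = 0.003472; exp(−0.003472) = 0.9965.
C = 0.5133 × 0.9965 = 0.512 kg/m³.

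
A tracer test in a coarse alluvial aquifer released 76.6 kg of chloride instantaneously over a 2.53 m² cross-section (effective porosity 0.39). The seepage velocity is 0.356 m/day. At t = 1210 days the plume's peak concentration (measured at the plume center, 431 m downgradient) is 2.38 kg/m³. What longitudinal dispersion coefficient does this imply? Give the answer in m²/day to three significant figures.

At the plume center C_max = M/(n_e·A·√(4πDt)), so D = M²/(4πt·(n_e·A·C_max)²).
n_e·A·C_max = 0.39 × 2.53 × 2.38 = 2.348 kg/m.
D = 76.6²/(4π × 1210 × 2.348²) = 0.0700 m²/day.

0.0700 m²/day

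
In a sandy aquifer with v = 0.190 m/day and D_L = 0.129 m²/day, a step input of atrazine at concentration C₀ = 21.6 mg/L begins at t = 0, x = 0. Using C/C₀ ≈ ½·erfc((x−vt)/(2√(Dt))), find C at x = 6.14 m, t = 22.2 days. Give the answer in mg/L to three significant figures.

4.56 mg/L

For a continuous step input, C/C₀ ≈ ½·erfc((x−vt)/(2√(Dt))).
vt = 0.190 × 22.2 = 4.218 m and 2√(Dt) = 2√(0.129 × 22.2) = 3.385 m.
Argument (x−vt)/(2√(Dt)) = (6.14 − 4.218)/3.385 = 0.5678; ½·erfc(0.5678) = 0.2110.
C = 21.6 × 0.2110 = 4.56 mg/L.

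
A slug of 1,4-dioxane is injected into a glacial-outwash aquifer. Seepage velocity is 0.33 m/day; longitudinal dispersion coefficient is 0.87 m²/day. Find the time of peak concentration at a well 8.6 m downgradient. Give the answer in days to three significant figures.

For the 1D instantaneous-source solution, setting ∂C/∂t = 0 at fixed x gives v²t² + 2Dt − x² = 0, so t = (√(D² + v²x²) − D)/v².
√(D² + v²x²) = √(0.87² + 0.33² × 8.6²) = 2.968; v² = 0.1089.
t = (2.968 − 0.87)/0.1089 = 19.3 days (vs. the pure-advection estimate x/v = 26.1 d).

19.3 days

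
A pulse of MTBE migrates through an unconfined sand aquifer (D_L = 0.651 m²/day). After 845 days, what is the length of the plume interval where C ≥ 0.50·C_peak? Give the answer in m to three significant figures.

The plume is Gaussian with σ = √(2Dt) = √(2 × 0.651 × 845) = 33.17 m.
C/C_peak = exp(−Δx²/(2σ²)) = 0.50 ⇒ Δx = σ·√(−2 ln 0.50) = 33.17 × 1.177 = 39.04 m.
Width = 2Δx = 78.1 m.

78.1 m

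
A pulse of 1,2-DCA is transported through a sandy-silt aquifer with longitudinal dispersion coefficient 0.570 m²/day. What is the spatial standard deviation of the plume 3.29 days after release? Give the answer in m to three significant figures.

Dispersive spreading gives a Gaussian with σ² = 2Dt; advection only shifts the center.
σ = √(2 × 0.570 × 3.29) = 1.94 m.

1.94 m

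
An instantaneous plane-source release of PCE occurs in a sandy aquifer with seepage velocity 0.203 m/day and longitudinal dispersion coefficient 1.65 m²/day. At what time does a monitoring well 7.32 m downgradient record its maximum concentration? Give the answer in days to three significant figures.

13.8 days

For the 1D instantaneous-source solution, setting ∂C/∂t = 0 at fixed x gives v²t² + 2Dt − x² = 0, so t = (√(D² + v²x²) − D)/v².
√(D² + v²x²) = √(1.65² + 0.203² × 7.32²) = 2.220; v² = 0.041209.
t = (2.220 − 1.65)/0.041209 = 13.8 days (vs. the pure-advection estimate x/v = 36.1 d).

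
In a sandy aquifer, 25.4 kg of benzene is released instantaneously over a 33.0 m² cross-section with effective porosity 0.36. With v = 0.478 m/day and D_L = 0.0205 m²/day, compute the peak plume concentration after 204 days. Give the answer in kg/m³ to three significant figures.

0.295 kg/m³

The peak of an instantaneous 1D plume sits at x = vt; there the Gaussian factor is 1 and C_max = M/(n_e·A·√(4πDt)), where n_e·A is the pore area the mass is dissolved in.
√(4πDt) = √(4π × 0.0205 × 204) = 7.249 m, so C_max = 25.4/(0.36 × 33.0 × 7.249) = 0.295 kg/m³.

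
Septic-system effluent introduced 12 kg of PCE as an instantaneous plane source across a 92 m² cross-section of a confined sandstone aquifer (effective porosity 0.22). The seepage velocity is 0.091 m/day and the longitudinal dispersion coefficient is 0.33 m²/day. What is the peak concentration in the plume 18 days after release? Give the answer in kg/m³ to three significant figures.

0.0686 kg/m³

The peak of an instantaneous 1D plume sits at x = vt; there the Gaussian factor is 1 and C_max = M/(n_e·A·√(4πDt)), where n_e·A is the pore area the mass is dissolved in.
√(4πDt) = √(4π × 0.33 × 18) = 8.640 m, so C_max = 12/(0.22 × 92 × 8.640) = 0.0686 kg/m³.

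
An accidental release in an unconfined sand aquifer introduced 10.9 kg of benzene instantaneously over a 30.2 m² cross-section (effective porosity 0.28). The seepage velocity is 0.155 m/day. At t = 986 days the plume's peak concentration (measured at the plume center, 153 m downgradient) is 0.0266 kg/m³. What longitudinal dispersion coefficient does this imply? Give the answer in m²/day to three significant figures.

At the plume center C_max = M/(n_e·A·√(4πDt)), so D = M²/(4πt·(n_e·A·C_max)²).
n_e·A·C_max = 0.28 × 30.2 × 0.0266 = 0.2249 kg/m.
D = 10.9²/(4π × 986 × 0.2249²) = 0.190 m²/day.

0.190 m²/day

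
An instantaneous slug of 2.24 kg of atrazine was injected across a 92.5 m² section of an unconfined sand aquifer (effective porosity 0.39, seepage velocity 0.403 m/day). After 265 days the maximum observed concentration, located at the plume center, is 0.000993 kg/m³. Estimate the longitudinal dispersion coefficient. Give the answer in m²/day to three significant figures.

At the plume center C_max = M/(n_e·A·√(4πDt)), so D = M²/(4πt·(n_e·A·C_max)²).
n_e·A·C_max = 0.39 × 92.5 × 0.000993 = 0.03582 kg/m.
D = 2.24²/(4π × 265 × 0.03582²) = 1.17 m²/day.

1.17 m²/day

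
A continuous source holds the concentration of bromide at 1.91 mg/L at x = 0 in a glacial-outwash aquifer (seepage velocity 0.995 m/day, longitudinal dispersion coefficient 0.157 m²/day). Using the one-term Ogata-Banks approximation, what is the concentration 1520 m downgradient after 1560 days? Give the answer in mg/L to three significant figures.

For a continuous step input, C/C₀ ≈ ½·erfc((x−vt)/(2√(Dt))).
vt = 0.995 × 1560 = 1552.2 m and 2√(Dt) = 2√(0.157 × 1560) = 31.30 m.
Argument (x−vt)/(2√(Dt)) = (1520 − 1552.2)/31.30 = -1.029; ½·erfc(-1.029) = 0.9272.
C = 1.91 × 0.9272 = 1.77 mg/L.

1.77 mg/L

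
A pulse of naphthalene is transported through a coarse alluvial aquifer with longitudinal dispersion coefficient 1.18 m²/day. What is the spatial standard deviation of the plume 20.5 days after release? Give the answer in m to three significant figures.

Dispersive spreading gives a Gaussian with σ² = 2Dt; advection only shifts the center.
σ = √(2 × 1.18 × 20.5) = 6.96 m.

6.96 m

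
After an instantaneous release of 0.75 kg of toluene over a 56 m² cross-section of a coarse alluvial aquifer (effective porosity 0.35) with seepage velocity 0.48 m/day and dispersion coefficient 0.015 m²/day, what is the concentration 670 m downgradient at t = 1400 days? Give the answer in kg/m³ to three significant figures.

0.00225 kg/m³

For an instantaneous plane source, C(x,t) = M/(n_e·A·√(4πDt)) · exp(−(x−vt)²/(4Dt)), with n_e·A the pore (flow) area.
Plume center vt = 0.48 × 1400 = 672 m, so the well at 670 m is 2 m upgradient of the peak.
√(4πDt) = 16.24 m, giving peak height M/(n_e·A·√(4πDt)) = 0.75/(0.35 × 56 × 16.24) = 0.002356 kg/m³.
(x−vt)²/(4Dt) = (-2)²/(4 × 0.015 × 1400) = 0.04762; exp(−0.04762) = 0.9535.
C = 0.002356 × 0.9535 = 0.00225 kg/m³.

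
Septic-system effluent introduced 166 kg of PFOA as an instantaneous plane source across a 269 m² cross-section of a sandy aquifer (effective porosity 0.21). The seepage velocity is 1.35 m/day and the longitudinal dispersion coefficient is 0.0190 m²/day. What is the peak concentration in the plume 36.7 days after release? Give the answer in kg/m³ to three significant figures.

The peak of an instantaneous 1D plume sits at x = vt; there the Gaussian factor is 1 and C_max = M/(n_e·A·√(4πDt)), where n_e·A is the pore area the mass is dissolved in.
√(4πDt) = √(4π × 0.0190 × 36.7) = 2.960 m, so C_max = 166/(0.21 × 269 × 2.960) = 0.993 kg/m³.

0.993 kg/m³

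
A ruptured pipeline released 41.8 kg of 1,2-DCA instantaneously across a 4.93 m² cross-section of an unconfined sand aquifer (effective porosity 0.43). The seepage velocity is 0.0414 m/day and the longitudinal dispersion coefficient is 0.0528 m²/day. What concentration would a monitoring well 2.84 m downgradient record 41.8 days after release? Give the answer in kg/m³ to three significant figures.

3.26 kg/m³

For an instantaneous plane source, C(x,t) = M/(n_e·A·√(4πDt)) · exp(−(x−vt)²/(4Dt)), with n_e·A the pore (flow) area.
Plume center vt = 0.0414 × 41.8 = 1.73052 m, so the well at 2.84 m is 1.10948 m downgradient of the peak.
√(4πDt) = 5.266 m, giving peak height M/(n_e·A·√(4πDt)) = 41.8/(0.43 × 4.93 × 5.266) = 3.744 kg/m³.
(x−vt)²/(4Dt) = (1.10948)²/(4 × 0.0528 × 41.8) = 0.1394; exp(−0.1394) = 0.8699.
C = 3.744 × 0.8699 = 3.26 kg/m³.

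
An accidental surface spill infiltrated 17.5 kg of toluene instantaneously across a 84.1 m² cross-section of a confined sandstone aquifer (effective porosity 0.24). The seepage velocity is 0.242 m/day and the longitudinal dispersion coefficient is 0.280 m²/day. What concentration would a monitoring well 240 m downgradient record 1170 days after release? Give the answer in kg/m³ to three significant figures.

0.00327 kg/m³

For an instantaneous plane source, C(x,t) = M/(n_e·A·√(4πDt)) · exp(−(x−vt)²/(4Dt)), with n_e·A the pore (flow) area.
Plume center vt = 0.242 × 1170 = 283.14 m, so the well at 240 m is 43.14 m upgradient of the peak.
√(4πDt) = 64.16 m, giving peak height M/(n_e·A·√(4πDt)) = 17.5/(0.24 × 84.1 × 64.16) = 0.01351 kg/m³.
(x−vt)²/(4Dt) = (-43.14)²/(4 × 0.280 × 1170) = 1.420; exp(−1.420) = 0.2417.
C = 0.01351 × 0.2417 = 0.00327 kg/m³.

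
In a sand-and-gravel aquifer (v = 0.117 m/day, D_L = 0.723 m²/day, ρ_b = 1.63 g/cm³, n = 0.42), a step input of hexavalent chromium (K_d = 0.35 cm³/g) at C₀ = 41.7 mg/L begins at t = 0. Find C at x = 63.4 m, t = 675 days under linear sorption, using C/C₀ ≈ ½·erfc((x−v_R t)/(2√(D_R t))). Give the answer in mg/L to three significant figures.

Retardation factor R = 1 + ρ_b·K_d/n = 1 + 1.63 × 0.35/0.42 = 2.358.
Sorption retards both mechanisms: v_R = v/R = 0.04962 m/day, D_R = D/R = 0.3066 m²/day.
v_R·t = 0.04962 × 675 = 33.4935 m; 2√(D_R t) = 28.77 m; argument = (63.4 − 33.4935)/28.77 = 1.040.
C = C₀ × ½·erfc(1.040) = 41.7 × 0.07068 = 2.95 mg/L.

2.95 mg/L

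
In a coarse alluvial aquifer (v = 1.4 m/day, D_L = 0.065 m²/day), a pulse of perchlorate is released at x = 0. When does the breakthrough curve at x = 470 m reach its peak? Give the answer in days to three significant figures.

For the 1D instantaneous-source solution, setting ∂C/∂t = 0 at fixed x gives v²t² + 2Dt − x² = 0, so t = (√(D² + v²x²) − D)/v².
√(D² + v²x²) = √(0.065² + 1.4² × 470²) = 658.0; v² = 1.96.
t = (658.0 − 0.065)/1.96 = 336 days (vs. the pure-advection estimate x/v = 336 d).

336 days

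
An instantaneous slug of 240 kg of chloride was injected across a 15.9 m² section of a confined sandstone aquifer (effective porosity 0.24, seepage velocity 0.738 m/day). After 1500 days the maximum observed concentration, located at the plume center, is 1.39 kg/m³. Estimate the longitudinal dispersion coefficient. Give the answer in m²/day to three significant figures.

At the plume center C_max = M/(n_e·A·√(4πDt)), so D = M²/(4πt·(n_e·A·C_max)²).
n_e·A·C_max = 0.24 × 15.9 × 1.39 = 5.304 kg/m.
D = 240²/(4π × 1500 × 5.304²) = 0.109 m²/day.

0.109 m²/day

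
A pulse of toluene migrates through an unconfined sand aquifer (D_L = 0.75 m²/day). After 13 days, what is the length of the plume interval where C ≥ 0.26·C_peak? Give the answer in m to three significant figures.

The plume is Gaussian with σ = √(2Dt) = √(2 × 0.75 × 13) = 4.416 m.
C/C_peak = exp(−Δx²/(2σ²)) = 0.26 ⇒ Δx = σ·√(−2 ln 0.26) = 4.416 × 1.641 = 7.247 m.
Width = 2Δx = 14.5 m.

14.5 m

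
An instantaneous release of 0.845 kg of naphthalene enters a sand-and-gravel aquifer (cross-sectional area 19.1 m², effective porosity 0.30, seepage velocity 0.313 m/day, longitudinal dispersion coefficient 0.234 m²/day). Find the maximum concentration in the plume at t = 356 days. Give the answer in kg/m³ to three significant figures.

0.00456 kg/m³

The peak of an instantaneous 1D plume sits at x = vt; there the Gaussian factor is 1 and C_max = M/(n_e·A·√(4πDt)), where n_e·A is the pore area the mass is dissolved in.
√(4πDt) = √(4π × 0.234 × 356) = 32.35 m, so C_max = 0.845/(0.30 × 19.1 × 32.35) = 0.00456 kg/m³.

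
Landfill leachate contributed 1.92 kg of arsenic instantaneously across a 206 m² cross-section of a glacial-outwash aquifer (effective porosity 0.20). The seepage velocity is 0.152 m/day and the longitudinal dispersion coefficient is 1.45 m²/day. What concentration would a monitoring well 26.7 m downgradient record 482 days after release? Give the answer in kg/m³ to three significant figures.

For an instantaneous plane source, C(x,t) = M/(n_e·A·√(4πDt)) · exp(−(x−vt)²/(4Dt)), with n_e·A the pore (flow) area.
Plume center vt = 0.152 × 482 = 73.264 m, so the well at 26.7 m is 46.564 m upgradient of the peak.
√(4πDt) = 93.72 m, giving peak height M/(n_e·A·√(4πDt)) = 1.92/(0.20 × 206 × 93.72) = 0.0004972 kg/m³.
(x−vt)²/(4Dt) = (-46.564)²/(4 × 1.45 × 482) = 0.7756; exp(−0.7756) = 0.4604.
C = 0.0004972 × 0.4604 = 0.000229 kg/m³.

0.000229 kg/m³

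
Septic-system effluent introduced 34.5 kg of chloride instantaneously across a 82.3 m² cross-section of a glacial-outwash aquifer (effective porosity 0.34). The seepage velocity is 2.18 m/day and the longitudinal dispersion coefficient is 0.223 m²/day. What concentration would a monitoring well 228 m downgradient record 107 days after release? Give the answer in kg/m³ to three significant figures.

For an instantaneous plane source, C(x,t) = M/(n_e·A·√(4πDt)) · exp(−(x−vt)²/(4Dt)), with n_e·A the pore (flow) area.
Plume center vt = 2.18 × 107 = 233.26 m, so the well at 228 m is 5.26 m upgradient of the peak.
√(4πDt) = 17.32 m, giving peak height M/(n_e·A·√(4πDt)) = 34.5/(0.34 × 82.3 × 17.32) = 0.07119 kg/m³.
(x−vt)²/(4Dt) = (-5.26)²/(4 × 0.223 × 107) = 0.2899; exp(−0.2899) = 0.7483.
C = 0.07119 × 0.7483 = 0.0533 kg/m³.

0.0533 kg/m³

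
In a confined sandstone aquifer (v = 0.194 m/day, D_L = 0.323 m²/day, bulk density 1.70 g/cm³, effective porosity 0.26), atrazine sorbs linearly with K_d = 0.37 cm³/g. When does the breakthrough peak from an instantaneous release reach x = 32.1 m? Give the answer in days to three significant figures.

537 days

Retardation factor R = 1 + ρ_b·K_d/n = 1 + 1.70 × 0.37/0.26 = 3.419.
Sorption retards both mechanisms: v_R = v/R = 0.05674 m/day, D_R = D/R = 0.09447 m²/day.
Peak time from v_R²t² + 2D_R t − x² = 0: t = (√(D_R² + v_R²x²) − D_R)/v_R².
√(D_R² + v_R²x²) = √(0.09447² + 0.05674² × 32.1²) = 1.824; v_R² = 0.003219.
t = (1.824 − 0.09447)/0.003219 = 537 days.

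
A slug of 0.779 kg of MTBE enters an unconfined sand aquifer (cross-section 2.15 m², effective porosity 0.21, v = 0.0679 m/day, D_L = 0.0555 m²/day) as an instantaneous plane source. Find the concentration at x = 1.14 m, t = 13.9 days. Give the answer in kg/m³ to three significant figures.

For an instantaneous plane source, C(x,t) = M/(n_e·A·√(4πDt)) · exp(−(x−vt)²/(4Dt)), with n_e·A the pore (flow) area.
Plume center vt = 0.0679 × 13.9 = 0.94381 m, so the well at 1.14 m is 0.19619 m downgradient of the peak.
√(4πDt) = 3.114 m, giving peak height M/(n_e·A·√(4πDt)) = 0.779/(0.21 × 2.15 × 3.114) = 0.5541 kg/m³.
(x−vt)²/(4Dt) = (0.19619)²/(4 × 0.0555 × 13.9) = 0.01247; exp(−0.01247) = 0.9876.
C = 0.5541 × 0.9876 = 0.547 kg/m³.

0.547 kg/m³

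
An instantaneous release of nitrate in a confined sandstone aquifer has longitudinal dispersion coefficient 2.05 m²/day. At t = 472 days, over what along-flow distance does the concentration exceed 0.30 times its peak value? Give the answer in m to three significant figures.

137 m

The plume is Gaussian with σ = √(2Dt) = √(2 × 2.05 × 472) = 43.99 m.
C/C_peak = exp(−Δx²/(2σ²)) = 0.30 ⇒ Δx = σ·√(−2 ln 0.30) = 43.99 × 1.552 = 68.27 m.
Width = 2Δx = 137 m.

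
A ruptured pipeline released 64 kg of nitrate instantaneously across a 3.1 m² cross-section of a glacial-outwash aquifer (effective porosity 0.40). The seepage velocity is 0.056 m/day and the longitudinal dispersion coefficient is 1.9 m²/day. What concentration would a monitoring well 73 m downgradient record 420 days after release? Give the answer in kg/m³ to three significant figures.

0.239 kg/m³

For an instantaneous plane source, C(x,t) = M/(n_e·A·√(4πDt)) · exp(−(x−vt)²/(4Dt)), with n_e·A the pore (flow) area.
Plume center vt = 0.056 × 420 = 23.52 m, so the well at 73 m is 49.48 m downgradient of the peak.
√(4πDt) = 100.1 m, giving peak height M/(n_e·A·√(4πDt)) = 64/(0.40 × 3.1 × 100.1) = 0.5156 kg/m³.
(x−vt)²/(4Dt) = (49.48)²/(4 × 1.9 × 420) = 0.7670; exp(−0.7670) = 0.4644.
C = 0.5156 × 0.4644 = 0.239 kg/m³.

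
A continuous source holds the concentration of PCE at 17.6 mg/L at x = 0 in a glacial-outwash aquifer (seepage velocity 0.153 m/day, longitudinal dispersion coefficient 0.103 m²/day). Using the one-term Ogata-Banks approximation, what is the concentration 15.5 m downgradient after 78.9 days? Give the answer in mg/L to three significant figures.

For a continuous step input, C/C₀ ≈ ½·erfc((x−vt)/(2√(Dt))).
vt = 0.153 × 78.9 = 12.0717 m and 2√(Dt) = 2√(0.103 × 78.9) = 5.701 m.
Argument (x−vt)/(2√(Dt)) = (15.5 − 12.0717)/5.701 = 0.6014; ½·erfc(0.6014) = 0.1975.
C = 17.6 × 0.1975 = 3.48 mg/L.

3.48 mg/L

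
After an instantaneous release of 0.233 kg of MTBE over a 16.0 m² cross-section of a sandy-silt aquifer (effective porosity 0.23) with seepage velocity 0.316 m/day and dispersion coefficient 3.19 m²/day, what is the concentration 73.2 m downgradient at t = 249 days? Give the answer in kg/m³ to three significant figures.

0.000628 kg/m³

For an instantaneous plane source, C(x,t) = M/(n_e·A·√(4πDt)) · exp(−(x−vt)²/(4Dt)), with n_e·A the pore (flow) area.
Plume center vt = 0.316 × 249 = 78.684 m, so the well at 73.2 m is 5.484 m upgradient of the peak.
√(4πDt) = 99.91 m, giving peak height M/(n_e·A·√(4πDt)) = 0.233/(0.23 × 16.0 × 99.91) = 0.0006337 kg/m³.
(x−vt)²/(4Dt) = (-5.484)²/(4 × 3.19 × 249) = 0.009466; exp(−0.009466) = 0.9906.
C = 0.0006337 × 0.9906 = 0.000628 kg/m³.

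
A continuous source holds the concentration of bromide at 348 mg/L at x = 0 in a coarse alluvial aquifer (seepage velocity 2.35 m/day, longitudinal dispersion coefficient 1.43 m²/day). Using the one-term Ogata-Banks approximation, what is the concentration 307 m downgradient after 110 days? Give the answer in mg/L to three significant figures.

1.09 mg/L

For a continuous step input, C/C₀ ≈ ½·erfc((x−vt)/(2√(Dt))).
vt = 2.35 × 110 = 258.5 m and 2√(Dt) = 2√(1.43 × 110) = 25.08 m.
Argument (x−vt)/(2√(Dt)) = (307 − 258.5)/25.08 = 1.934; ½·erfc(1.934) = 0.003118.
C = 348 × 0.003118 = 1.09 mg/L.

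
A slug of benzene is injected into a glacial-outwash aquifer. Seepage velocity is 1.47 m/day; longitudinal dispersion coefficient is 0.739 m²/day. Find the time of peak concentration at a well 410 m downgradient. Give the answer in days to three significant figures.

For the 1D instantaneous-source solution, setting ∂C/∂t = 0 at fixed x gives v²t² + 2Dt − x² = 0, so t = (√(D² + v²x²) − D)/v².
√(D² + v²x²) = √(0.739² + 1.47² × 410²) = 602.7; v² = 2.1609.
t = (602.7 − 0.739)/2.1609 = 279 days (vs. the pure-advection estimate x/v = 279 d).

279 days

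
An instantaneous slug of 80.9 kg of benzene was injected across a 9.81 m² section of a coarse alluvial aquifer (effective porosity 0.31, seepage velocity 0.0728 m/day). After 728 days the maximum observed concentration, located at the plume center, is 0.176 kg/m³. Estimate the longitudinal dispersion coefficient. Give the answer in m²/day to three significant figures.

2.50 m²/day

At the plume center C_max = M/(n_e·A·√(4πDt)), so D = M²/(4πt·(n_e·A·C_max)²).
n_e·A·C_max = 0.31 × 9.81 × 0.176 = 0.5352 kg/m.
D = 80.9²/(4π × 728 × 0.5352²) = 2.50 m²/day.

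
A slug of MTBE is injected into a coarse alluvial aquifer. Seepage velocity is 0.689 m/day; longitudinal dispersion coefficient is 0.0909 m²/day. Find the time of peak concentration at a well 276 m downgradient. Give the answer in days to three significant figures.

For the 1D instantaneous-source solution, setting ∂C/∂t = 0 at fixed x gives v²t² + 2Dt − x² = 0, so t = (√(D² + v²x²) − D)/v².
√(D² + v²x²) = √(0.0909² + 0.689² × 276²) = 190.2; v² = 0.474721.
t = (190.2 − 0.0909)/0.474721 = 400 days (vs. the pure-advection estimate x/v = 401 d).

400 days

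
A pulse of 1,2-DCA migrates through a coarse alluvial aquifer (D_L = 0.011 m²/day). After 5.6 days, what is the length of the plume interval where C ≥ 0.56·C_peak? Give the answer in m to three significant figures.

0.756 m

The plume is Gaussian with σ = √(2Dt) = √(2 × 0.011 × 5.6) = 0.3510 m.
C/C_peak = exp(−Δx²/(2σ²)) = 0.56 ⇒ Δx = σ·√(−2 ln 0.56) = 0.3510 × 1.077 = 0.3780 m.
Width = 2Δx = 0.756 m.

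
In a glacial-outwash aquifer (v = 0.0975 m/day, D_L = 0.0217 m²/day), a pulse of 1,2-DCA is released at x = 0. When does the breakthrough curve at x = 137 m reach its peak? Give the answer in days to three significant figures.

For the 1D instantaneous-source solution, setting ∂C/∂t = 0 at fixed x gives v²t² + 2Dt − x² = 0, so t = (√(D² + v²x²) − D)/v².
√(D² + v²x²) = √(0.0217² + 0.0975² × 137²) = 13.36; v² = 0.00950625.
t = (13.36 − 0.0217)/0.00950625 = 1400 days (vs. the pure-advection estimate x/v = 1410 d).

1400 days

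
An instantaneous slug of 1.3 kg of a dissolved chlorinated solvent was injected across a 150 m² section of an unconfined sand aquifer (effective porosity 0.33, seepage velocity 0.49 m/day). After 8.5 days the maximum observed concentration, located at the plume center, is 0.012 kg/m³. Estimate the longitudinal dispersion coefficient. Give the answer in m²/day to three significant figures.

0.0448 m²/day

At the plume center C_max = M/(n_e·A·√(4πDt)), so D = M²/(4πt·(n_e·A·C_max)²).
n_e·A·C_max = 0.33 × 150 × 0.012 = 0.5940 kg/m.
D = 1.3²/(4π × 8.5 × 0.5940²) = 0.0448 m²/day.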